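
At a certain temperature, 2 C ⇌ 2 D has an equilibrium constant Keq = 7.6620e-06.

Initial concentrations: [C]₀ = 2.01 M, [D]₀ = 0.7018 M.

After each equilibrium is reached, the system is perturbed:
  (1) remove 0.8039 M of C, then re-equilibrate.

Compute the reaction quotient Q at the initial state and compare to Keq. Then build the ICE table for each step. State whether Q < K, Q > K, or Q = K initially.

Q₀ = 0.1219 vs Keq = 7.6620e-06 ⇒ Q>K, reverse
Step 1:
                  C         D
  I            2.01    0.7018
  C          0.6943   -0.6943
  E           2.704  0.007486
  solve Keq expr → x = -0.3472; check Q = 7.6620e-06
Then remove 0.8039 M of C.
Step 2:
                  C         D
  I             1.9  0.007486
  C        0.002219 -0.002219
  E           1.903  0.005267
  solve Keq expr → x = -0.00111; check Q = 7.6620e-06

Q₀ = 0.1219; Q > K (proceeds reverse)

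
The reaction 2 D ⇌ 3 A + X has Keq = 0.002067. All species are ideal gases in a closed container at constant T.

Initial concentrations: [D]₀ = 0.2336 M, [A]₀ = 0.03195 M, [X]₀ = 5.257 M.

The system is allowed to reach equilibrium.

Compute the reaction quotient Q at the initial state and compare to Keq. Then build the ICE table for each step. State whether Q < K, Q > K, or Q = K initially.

Q₀ = 0.003142 vs Keq = 0.002067 ⇒ Q>K, reverse
Step 1:
                   D          A          X
  Initial     0.2336    0.03195      5.257
  Change    0.002634  -0.003952  -0.001317
  Equil       0.2362      0.028      5.256
  solve Keq expr → x = -0.001317; check Q = 0.002067

Q₀ = 0.003142; Q > K (proceeds reverse)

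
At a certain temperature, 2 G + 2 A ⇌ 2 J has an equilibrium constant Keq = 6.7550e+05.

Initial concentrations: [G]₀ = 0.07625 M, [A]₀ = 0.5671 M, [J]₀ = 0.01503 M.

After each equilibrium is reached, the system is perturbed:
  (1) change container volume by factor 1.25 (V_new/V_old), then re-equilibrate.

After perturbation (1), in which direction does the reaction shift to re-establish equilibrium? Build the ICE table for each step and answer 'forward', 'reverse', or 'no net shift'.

Q₀ = 0.1208 vs Keq = 6.7550e+05 ⇒ Q<K, forward
Step 1:
                    G           A           J
  I           0.07625      0.5671     0.01503
  C          -0.07602    -0.07602     0.07602
  E        2.2560e-04      0.4911     0.09105
  solve Keq expr → x = 0.03801; check Q = 6.7550e+05
Then change container volume by factor 1.25 (V_new/V_old).
Step 2:
                    G           A           J
  I        1.8048e-04      0.3929     0.07284
  C        4.4955e-05  4.4955e-05 -4.4955e-05
  E        2.2544e-04      0.3929      0.0728
  solve Keq expr → x = -2.2478e-05; check Q = 6.7550e+05

Direction: reverse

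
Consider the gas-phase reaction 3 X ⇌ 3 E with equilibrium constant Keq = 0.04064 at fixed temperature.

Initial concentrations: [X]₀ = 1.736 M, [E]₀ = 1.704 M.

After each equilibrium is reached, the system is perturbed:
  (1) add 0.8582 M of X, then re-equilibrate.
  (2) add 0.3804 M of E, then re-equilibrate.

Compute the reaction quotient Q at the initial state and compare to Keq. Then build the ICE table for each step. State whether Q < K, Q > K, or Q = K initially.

Q₀ = 0.9457 vs Keq = 0.04064 ⇒ Q>K, reverse
Step 1:
                  X         E
  init        1.736     1.704
  Δ          0.8239   -0.8239
  eq           2.56    0.8801
  solve Keq expr → x = -0.2746; check Q = 0.04064
Then add 0.8582 M of X.
Step 2:
                  X         E
  init        3.418    0.8801
  Δ         -0.2196    0.2196
  eq          3.199       1.1
  solve Keq expr → x = 0.07319; check Q = 0.04064
Then add 0.3804 M of E.
Step 3:
                  X         E
  init        3.199      1.48
  Δ          0.2831   -0.2831
  eq          3.482     1.197
  solve Keq expr → x = -0.09436; check Q = 0.04064

Q₀ = 0.9457; Q > K (proceeds reverse)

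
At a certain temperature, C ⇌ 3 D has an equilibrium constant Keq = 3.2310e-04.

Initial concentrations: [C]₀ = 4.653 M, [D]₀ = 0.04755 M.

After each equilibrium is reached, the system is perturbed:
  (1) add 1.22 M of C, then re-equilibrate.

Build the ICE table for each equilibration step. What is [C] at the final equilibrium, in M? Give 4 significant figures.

Q₀ = 2.3106e-05 vs Keq = 3.2310e-04 ⇒ Q<K, forward
Step 1:
                    C           D
  init          4.653     0.04755
  Δ          -0.02227     0.06682
  eq            4.631      0.1144
  solve Keq expr → x = 0.02227; check Q = 3.2310e-04
Then add 1.22 M of C.
Step 2:
                    C           D
  init          5.851      0.1144
  Δ         -0.003084    0.009251
  eq            5.848      0.1236
  solve Keq expr → x = 0.003084; check Q = 3.2310e-04

[C]_eq = 5.848 M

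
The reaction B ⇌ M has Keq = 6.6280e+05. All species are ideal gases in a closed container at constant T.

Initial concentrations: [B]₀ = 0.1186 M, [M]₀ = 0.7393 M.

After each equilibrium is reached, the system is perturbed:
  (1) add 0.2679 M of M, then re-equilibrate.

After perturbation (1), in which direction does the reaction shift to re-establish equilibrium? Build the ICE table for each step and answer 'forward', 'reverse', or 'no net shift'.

Q₀ = 6.234 vs Keq = 6.6280e+05 ⇒ Q<K, forward
Step 1:
                  B         M
  init       0.1186    0.7393
  Δ         -0.1186    0.1186
  eq      1.2944e-06    0.8579
  solve Keq expr → x = 0.1186; check Q = 6.6280e+05
Then add 0.2679 M of M.
Step 2:
                  B         M
  init    1.2944e-06     1.126
  Δ       4.0419e-07 -4.0419e-07
  eq      1.6985e-06     1.126
  solve Keq expr → x = -4.0419e-07; check Q = 6.6280e+05

Direction: reverse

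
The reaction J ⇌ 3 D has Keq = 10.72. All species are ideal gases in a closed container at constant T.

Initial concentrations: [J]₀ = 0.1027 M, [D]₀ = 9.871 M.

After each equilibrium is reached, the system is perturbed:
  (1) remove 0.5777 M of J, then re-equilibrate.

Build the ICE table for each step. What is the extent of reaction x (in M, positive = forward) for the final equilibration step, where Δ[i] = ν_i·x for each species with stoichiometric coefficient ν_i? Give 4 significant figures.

Q₀ = 9365 vs Keq = 10.72 ⇒ Q>K, reverse
Step 1:
                   J          D
  init        0.1027      9.871
  Δ            2.305     -6.916
  eq           2.408      2.955
  solve Keq expr → x = -2.305; check Q = 10.72
Then remove 0.5777 M of J.
Step 2:
                   J          D
  init          1.83      2.955
  Δ          0.07411    -0.2223
  eq           1.904      2.733
  solve Keq expr → x = -0.07411; check Q = 10.72

x = -0.07411 M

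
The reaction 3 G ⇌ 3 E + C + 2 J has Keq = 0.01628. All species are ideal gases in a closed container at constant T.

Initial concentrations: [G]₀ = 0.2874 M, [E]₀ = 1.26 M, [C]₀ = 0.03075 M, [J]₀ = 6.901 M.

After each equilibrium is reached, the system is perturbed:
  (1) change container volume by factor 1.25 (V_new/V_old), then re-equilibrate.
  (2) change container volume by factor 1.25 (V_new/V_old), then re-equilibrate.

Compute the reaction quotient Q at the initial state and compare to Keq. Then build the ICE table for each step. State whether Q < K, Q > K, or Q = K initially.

Q₀ = 123.4; Q > K (proceeds reverse)

Q₀ = 123.4 vs Keq = 0.01628 ⇒ Q>K, reverse
Step 1:
                    G           E           C           J
  I            0.2874        1.26     0.03075       6.901
  C           0.09221    -0.09221    -0.03074    -0.06148
  E            0.3796       1.168  1.1955e-05        6.84
  solve Keq expr → x = -0.03074; check Q = 0.01628
Then change container volume by factor 1.25 (V_new/V_old).
Step 2:
                    G           E           C           J
  I            0.3037      0.9342  9.5638e-06       5.472
  C       -2.7326e-05  2.7326e-05  9.1087e-06  1.8217e-05
  E            0.3037      0.9343  1.8672e-05       5.472
  solve Keq expr → x = 9.1087e-06; check Q = 0.01628
Then change container volume by factor 1.25 (V_new/V_old).
Step 3:
                    G           E           C           J
  I            0.2429      0.7474  1.4938e-05       4.377
  C       -4.2651e-05  4.2651e-05  1.4217e-05  2.8434e-05
  E            0.2429      0.7474  2.9155e-05       4.377
  solve Keq expr → x = 1.4217e-05; check Q = 0.01628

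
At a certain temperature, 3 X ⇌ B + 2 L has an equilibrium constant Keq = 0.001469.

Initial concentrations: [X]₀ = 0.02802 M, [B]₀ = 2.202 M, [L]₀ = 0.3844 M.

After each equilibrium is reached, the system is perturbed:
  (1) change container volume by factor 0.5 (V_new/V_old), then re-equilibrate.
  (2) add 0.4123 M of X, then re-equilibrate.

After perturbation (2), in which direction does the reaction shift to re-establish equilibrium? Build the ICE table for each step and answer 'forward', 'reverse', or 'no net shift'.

Direction: forward

Q₀ = 1.4790e+04 vs Keq = 0.001469 ⇒ Q>K, reverse
Step 1:
                  X         B         L
  init      0.02802     2.202    0.3844
  Δ          0.5584   -0.1861   -0.3723
  eq         0.5864     2.016   0.01212
  solve Keq expr → x = -0.1861; check Q = 0.001469
Then change container volume by factor 0.5 (V_new/V_old).
Step 2:
                  X         B         L
  init        1.173     4.032   0.02425
  Δ               0         0         0
  eq          1.173     4.032   0.02425
  solve Keq expr → x = 0; check Q = 0.001469
Then add 0.4123 M of X.
Step 3:
                  X         B         L
  init        1.585     4.032   0.02425
  Δ        -0.01967  0.006556   0.01311
  eq          1.566     4.038   0.03736
  solve Keq expr → x = 0.006556; check Q = 0.001469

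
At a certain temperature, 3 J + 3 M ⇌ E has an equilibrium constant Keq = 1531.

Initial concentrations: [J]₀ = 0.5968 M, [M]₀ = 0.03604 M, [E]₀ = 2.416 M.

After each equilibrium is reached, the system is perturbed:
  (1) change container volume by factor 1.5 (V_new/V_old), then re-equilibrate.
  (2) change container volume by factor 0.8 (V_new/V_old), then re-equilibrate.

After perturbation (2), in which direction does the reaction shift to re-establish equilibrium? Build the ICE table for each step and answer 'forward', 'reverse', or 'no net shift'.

Direction: forward

Q₀ = 2.4280e+05 vs Keq = 1531 ⇒ Q>K, reverse
Step 1:
                  J         M         E
  init       0.5968   0.03604     2.416
  Δ          0.1244    0.1244  -0.04148
  eq         0.7212    0.1605     2.375
  solve Keq expr → x = -0.04148; check Q = 1531
Then change container volume by factor 1.5 (V_new/V_old).
Step 2:
                  J         M         E
  init       0.4808     0.107     1.583
  Δ         0.07423   0.07423  -0.02474
  eq         0.5551    0.1812     1.558
  solve Keq expr → x = -0.02474; check Q = 1531
Then change container volume by factor 0.8 (V_new/V_old).
Step 3:
                  J         M         E
  init       0.6938    0.2265     1.948
  Δ        -0.05608  -0.05608   0.01869
  eq         0.6377    0.1704     1.967
  solve Keq expr → x = 0.01869; check Q = 1531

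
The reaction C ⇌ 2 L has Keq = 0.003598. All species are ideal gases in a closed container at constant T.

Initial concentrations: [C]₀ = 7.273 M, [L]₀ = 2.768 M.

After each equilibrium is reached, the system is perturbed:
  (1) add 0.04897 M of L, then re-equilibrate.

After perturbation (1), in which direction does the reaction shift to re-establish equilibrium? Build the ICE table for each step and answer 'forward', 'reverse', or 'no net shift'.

Q₀ = 1.053 vs Keq = 0.003598 ⇒ Q>K, reverse
Step 1:
                    C           L
  init          7.273       2.768
  Δ             1.296      -2.592
  eq            8.569      0.1756
  solve Keq expr → x = -1.296; check Q = 0.003598
Then add 0.04897 M of L.
Step 2:
                    C           L
  init          8.569      0.2246
  Δ           0.02436    -0.04872
  eq            8.594      0.1758
  solve Keq expr → x = -0.02436; check Q = 0.003598

Direction: reverse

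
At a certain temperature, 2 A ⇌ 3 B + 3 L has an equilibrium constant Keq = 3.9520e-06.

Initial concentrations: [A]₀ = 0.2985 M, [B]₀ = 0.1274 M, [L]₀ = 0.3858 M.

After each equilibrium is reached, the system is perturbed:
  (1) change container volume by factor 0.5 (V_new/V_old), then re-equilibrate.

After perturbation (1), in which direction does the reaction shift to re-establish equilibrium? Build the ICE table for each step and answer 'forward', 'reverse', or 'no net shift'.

Q₀ = 0.001333 vs Keq = 3.9520e-06 ⇒ Q>K, reverse
Step 1:
                   A          B          L
  Initial     0.2985     0.1274     0.3858
  Change     0.06616   -0.09924   -0.09924
  Equil       0.3647    0.02816     0.2866
  solve Keq expr → x = -0.03308; check Q = 3.9520e-06
Then change container volume by factor 0.5 (V_new/V_old).
Step 2:
                   A          B          L
  Initial     0.7293    0.05632     0.5731
  Change     0.02145   -0.03218   -0.03218
  Equil       0.7508    0.02414     0.5409
  solve Keq expr → x = -0.01073; check Q = 3.9520e-06

Direction: reverse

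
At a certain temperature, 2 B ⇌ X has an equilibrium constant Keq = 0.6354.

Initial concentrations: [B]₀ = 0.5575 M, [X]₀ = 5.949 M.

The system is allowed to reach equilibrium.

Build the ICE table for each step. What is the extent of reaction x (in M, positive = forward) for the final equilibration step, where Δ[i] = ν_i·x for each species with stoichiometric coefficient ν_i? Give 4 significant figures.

x = -1.102 M

Q₀ = 19.14 vs Keq = 0.6354 ⇒ Q>K, reverse
Step 1:
                  B         X
  Initial    0.5575     5.949
  Change      2.204    -1.102
  Equil       2.762     4.847
  solve Keq expr → x = -1.102; check Q = 0.6354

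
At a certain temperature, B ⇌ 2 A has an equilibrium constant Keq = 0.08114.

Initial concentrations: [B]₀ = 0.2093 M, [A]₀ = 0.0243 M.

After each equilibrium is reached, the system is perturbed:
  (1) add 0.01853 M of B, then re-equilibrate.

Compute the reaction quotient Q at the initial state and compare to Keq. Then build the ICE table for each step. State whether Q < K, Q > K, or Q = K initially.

Q₀ = 0.002821; Q < K (proceeds forward)

Q₀ = 0.002821 vs Keq = 0.08114 ⇒ Q<K, forward
Step 1:
                  B         A
  Initial    0.2093    0.0243
  Change   -0.04549   0.09099
  Equil      0.1638    0.1153
  solve Keq expr → x = 0.04549; check Q = 0.08114
Then add 0.01853 M of B.
Step 2:
                  B         A
  Initial    0.1823    0.1153
  Change  -0.002718  0.005436
  Equil      0.1796    0.1207
  solve Keq expr → x = 0.002718; check Q = 0.08114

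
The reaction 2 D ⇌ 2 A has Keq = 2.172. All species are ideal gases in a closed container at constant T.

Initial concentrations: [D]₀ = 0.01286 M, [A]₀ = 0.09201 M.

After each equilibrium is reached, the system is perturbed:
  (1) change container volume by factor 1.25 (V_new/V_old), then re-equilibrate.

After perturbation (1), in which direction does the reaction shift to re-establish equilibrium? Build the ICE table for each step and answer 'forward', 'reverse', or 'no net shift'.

Q₀ = 51.19 vs Keq = 2.172 ⇒ Q>K, reverse
Step 1:
                   D          A
  init       0.01286    0.09201
  Δ          0.02953   -0.02953
  eq         0.04239    0.06248
  solve Keq expr → x = -0.01477; check Q = 2.172
Then change container volume by factor 1.25 (V_new/V_old).
Step 2:
                   D          A
  init       0.03391    0.04998
  Δ                0          0
  eq         0.03391    0.04998
  solve Keq expr → x = 0; check Q = 2.172

Direction: no net shift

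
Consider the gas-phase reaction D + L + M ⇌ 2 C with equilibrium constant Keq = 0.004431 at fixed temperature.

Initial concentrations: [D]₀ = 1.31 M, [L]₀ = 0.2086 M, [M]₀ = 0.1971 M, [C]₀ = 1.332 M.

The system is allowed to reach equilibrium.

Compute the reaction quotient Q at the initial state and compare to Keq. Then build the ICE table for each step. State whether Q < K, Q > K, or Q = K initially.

Q₀ = 32.94 vs Keq = 0.004431 ⇒ Q>K, reverse
Step 1:
                   D          L          M          C
  Initial       1.31     0.2086     0.1971      1.332
  Change      0.6275     0.6275     0.6275     -1.255
  Equil        1.938     0.8361     0.8246    0.07694
  solve Keq expr → x = -0.6275; check Q = 0.004431

Q₀ = 32.94; Q > K (proceeds reverse)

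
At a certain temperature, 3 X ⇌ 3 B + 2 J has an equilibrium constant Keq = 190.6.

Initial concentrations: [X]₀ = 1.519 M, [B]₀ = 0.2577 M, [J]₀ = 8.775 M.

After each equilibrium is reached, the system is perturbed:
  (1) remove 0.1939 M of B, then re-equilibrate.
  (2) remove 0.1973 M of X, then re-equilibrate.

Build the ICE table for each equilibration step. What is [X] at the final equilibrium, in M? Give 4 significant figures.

Q₀ = 0.376 vs Keq = 190.6 ⇒ Q<K, forward
Step 1:
                    X           B           J
  Initial       1.519      0.2577       8.775
  Change      -0.7478      0.7478      0.4985
  Equil        0.7712       1.005       9.274
  solve Keq expr → x = 0.2493; check Q = 190.6
Then remove 0.1939 M of B.
Step 2:
                    X           B           J
  Initial      0.7712      0.8116       9.274
  Change     -0.08263     0.08263     0.05509
  Equil        0.6886      0.8942       9.329
  solve Keq expr → x = 0.02754; check Q = 190.6
Then remove 0.1973 M of X.
Step 3:
                    X           B           J
  Initial      0.4913      0.8942       9.329
  Change       0.1097     -0.1097    -0.07312
  Equil         0.601      0.7845       9.255
  solve Keq expr → x = -0.03656; check Q = 190.6

[X]_eq = 0.601 M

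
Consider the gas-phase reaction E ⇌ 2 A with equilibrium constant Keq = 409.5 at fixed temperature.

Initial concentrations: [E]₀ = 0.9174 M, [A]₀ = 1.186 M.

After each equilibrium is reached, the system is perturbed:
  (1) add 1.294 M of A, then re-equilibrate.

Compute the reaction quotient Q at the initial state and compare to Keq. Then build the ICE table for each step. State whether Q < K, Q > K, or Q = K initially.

Q₀ = 1.533; Q < K (proceeds forward)

Q₀ = 1.533 vs Keq = 409.5 ⇒ Q<K, forward
Step 1:
                    E           A
  Initial      0.9174       1.186
  Change      -0.8958       1.792
  Equil       0.02165       2.978
  solve Keq expr → x = 0.8958; check Q = 409.5
Then add 1.294 M of A.
Step 2:
                    E           A
  Initial     0.02165       4.272
  Change      0.02199    -0.04399
  Equil       0.04364       4.228
  solve Keq expr → x = -0.02199; check Q = 409.5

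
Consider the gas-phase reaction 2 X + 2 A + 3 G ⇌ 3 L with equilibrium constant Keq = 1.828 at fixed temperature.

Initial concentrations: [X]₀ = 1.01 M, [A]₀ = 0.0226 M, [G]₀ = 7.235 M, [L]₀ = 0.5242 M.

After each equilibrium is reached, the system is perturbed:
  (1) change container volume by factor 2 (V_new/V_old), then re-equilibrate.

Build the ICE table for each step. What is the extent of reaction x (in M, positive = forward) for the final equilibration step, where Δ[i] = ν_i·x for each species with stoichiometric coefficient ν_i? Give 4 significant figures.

x = -0.008539 M

Q₀ = 0.73 vs Keq = 1.828 ⇒ Q<K, forward
Step 1:
                  X         A         G         L
  I            1.01    0.0226     7.235    0.5242
  C       -0.007695 -0.007695  -0.01154   0.01154
  E           1.002    0.0149     7.223    0.5357
  solve Keq expr → x = 0.003848; check Q = 1.828
Then change container volume by factor 2 (V_new/V_old).
Step 2:
                  X         A         G         L
  I          0.5012  0.007452     3.612    0.2679
  C         0.01708   0.01708   0.02562  -0.02562
  E          0.5182   0.02453     3.637    0.2423
  solve Keq expr → x = -0.008539; check Q = 1.828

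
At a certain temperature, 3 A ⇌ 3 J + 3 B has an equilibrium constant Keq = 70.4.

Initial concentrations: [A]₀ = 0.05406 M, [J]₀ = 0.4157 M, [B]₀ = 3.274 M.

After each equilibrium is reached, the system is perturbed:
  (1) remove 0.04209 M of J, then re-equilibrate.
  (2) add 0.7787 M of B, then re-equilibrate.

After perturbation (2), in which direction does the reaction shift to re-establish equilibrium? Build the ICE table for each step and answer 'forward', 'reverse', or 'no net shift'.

Direction: reverse

Q₀ = 1.5957e+04 vs Keq = 70.4 ⇒ Q>K, reverse
Step 1:
                   A          J          B
  I          0.05406     0.4157      3.274
  C           0.1483    -0.1483    -0.1483
  E           0.2024     0.2674      3.126
  solve Keq expr → x = -0.04944; check Q = 70.4
Then remove 0.04209 M of J.
Step 2:
                   A          J          B
  I           0.2024     0.2253      3.126
  C         -0.01755    0.01755    0.01755
  E           0.1848     0.2428      3.143
  solve Keq expr → x = 0.005849; check Q = 70.4
Then add 0.7787 M of B.
Step 3:
                   A          J          B
  I           0.1848     0.2428      3.922
  C          0.02286   -0.02286   -0.02286
  E           0.2077       0.22      3.899
  solve Keq expr → x = -0.007621; check Q = 70.4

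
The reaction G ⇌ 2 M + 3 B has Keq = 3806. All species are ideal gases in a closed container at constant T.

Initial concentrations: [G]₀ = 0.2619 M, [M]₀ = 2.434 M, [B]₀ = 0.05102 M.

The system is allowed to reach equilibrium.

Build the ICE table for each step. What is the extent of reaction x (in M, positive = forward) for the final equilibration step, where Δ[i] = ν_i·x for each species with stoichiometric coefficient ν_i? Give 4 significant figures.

x = 0.2606 M

Q₀ = 0.003004 vs Keq = 3806 ⇒ Q<K, forward
Step 1:
                  G         M         B
  I          0.2619     2.434   0.05102
  C         -0.2606    0.5211    0.7817
  E        0.001325     2.955    0.8327
  solve Keq expr → x = 0.2606; check Q = 3806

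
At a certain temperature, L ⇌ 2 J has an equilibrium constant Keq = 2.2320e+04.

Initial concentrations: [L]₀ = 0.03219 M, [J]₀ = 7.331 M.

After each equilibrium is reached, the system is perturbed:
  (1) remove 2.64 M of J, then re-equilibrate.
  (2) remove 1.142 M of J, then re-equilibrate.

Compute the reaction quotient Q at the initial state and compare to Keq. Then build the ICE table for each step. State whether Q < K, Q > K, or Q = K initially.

Q₀ = 1670 vs Keq = 2.2320e+04 ⇒ Q<K, forward
Step 1:
                   L          J
  I          0.03219      7.331
  C         -0.02974    0.05949
  E         0.002447       7.39
  solve Keq expr → x = 0.02974; check Q = 2.2320e+04
Then remove 2.64 M of J.
Step 2:
                   L          J
  I         0.002447       4.75
  C        -0.001435    0.00287
  E         0.001012      4.753
  solve Keq expr → x = 0.001435; check Q = 2.2320e+04
Then remove 1.142 M of J.
Step 3:
                   L          J
  I         0.001012      3.611
  C       -4.2770e-04 8.5541e-04
  E       5.8459e-04      3.612
  solve Keq expr → x = 4.2770e-04; check Q = 2.2320e+04

Q₀ = 1670; Q < K (proceeds forward)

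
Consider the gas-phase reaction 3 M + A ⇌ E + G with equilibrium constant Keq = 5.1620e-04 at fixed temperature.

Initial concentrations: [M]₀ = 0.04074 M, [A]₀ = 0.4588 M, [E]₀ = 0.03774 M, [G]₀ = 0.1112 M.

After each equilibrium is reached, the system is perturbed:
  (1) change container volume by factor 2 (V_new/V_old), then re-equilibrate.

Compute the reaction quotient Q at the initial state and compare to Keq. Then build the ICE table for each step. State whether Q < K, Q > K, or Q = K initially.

Q₀ = 135.3 vs Keq = 5.1620e-04 ⇒ Q>K, reverse
Step 1:
                  M         A         E         G
  init      0.04074    0.4588   0.03774    0.1112
  Δ          0.1132   0.03773  -0.03773  -0.03773
  eq         0.1539    0.4965 1.2721e-05   0.07347
  solve Keq expr → x = -0.03773; check Q = 5.1620e-04
Then change container volume by factor 2 (V_new/V_old).
Step 2:
                  M         A         E         G
  init      0.07696    0.2483 6.3607e-06   0.03674
  Δ       1.4308e-05 4.7694e-06 -4.7694e-06 -4.7694e-06
  eq        0.07698    0.2483 1.5913e-06   0.03673
  solve Keq expr → x = -4.7694e-06; check Q = 5.1620e-04

Q₀ = 135.3; Q > K (proceeds reverse)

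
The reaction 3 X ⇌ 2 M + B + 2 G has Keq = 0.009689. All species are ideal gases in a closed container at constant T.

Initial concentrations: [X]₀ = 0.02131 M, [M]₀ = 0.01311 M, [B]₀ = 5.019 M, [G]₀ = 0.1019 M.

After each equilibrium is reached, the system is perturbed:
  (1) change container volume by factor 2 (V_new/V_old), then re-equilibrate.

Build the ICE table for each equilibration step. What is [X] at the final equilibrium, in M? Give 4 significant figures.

Q₀ = 0.9256 vs Keq = 0.009689 ⇒ Q>K, reverse
Step 1:
                   X          M          B          G
  I          0.02131    0.01311      5.019     0.1019
  C          0.01476  -0.009839   -0.00492  -0.009839
  E          0.03607   0.003271      5.014    0.09206
  solve Keq expr → x = -0.00492; check Q = 0.009689
Then change container volume by factor 2 (V_new/V_old).
Step 2:
                   X          M          B          G
  I          0.01803   0.001635      2.507    0.04603
  C        -0.001682   0.001121 5.6063e-04   0.001121
  E          0.01635   0.002757      2.508    0.04715
  solve Keq expr → x = 5.6063e-04; check Q = 0.009689

[X]_eq = 0.01635 M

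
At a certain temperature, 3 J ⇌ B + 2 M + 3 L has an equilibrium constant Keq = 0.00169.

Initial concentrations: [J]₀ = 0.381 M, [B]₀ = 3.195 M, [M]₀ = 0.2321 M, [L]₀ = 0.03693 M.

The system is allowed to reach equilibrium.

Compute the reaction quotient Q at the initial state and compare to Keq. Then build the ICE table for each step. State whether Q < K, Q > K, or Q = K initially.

Q₀ = 1.5674e-04 vs Keq = 0.00169 ⇒ Q<K, forward
Step 1:
                   J          B          M          L
  Initial      0.381      3.195     0.2321    0.03693
  Change    -0.03311    0.01104    0.02207    0.03311
  Equil       0.3479      3.206     0.2542    0.07004
  solve Keq expr → x = 0.01104; check Q = 0.00169

Q₀ = 1.5674e-04; Q < K (proceeds forward)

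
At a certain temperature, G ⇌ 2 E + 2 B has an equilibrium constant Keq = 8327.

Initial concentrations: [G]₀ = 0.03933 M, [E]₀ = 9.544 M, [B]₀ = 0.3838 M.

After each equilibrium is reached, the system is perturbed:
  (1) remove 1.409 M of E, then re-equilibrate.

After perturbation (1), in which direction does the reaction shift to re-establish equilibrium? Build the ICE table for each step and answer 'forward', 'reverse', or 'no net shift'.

Q₀ = 341.2 vs Keq = 8327 ⇒ Q<K, forward
Step 1:
                  G         E         B
  Initial   0.03933     9.544    0.3838
  Change     -0.037     0.074     0.074
  Equil    0.002328     9.618    0.4578
  solve Keq expr → x = 0.037; check Q = 8327
Then remove 1.409 M of E.
Step 2:
                  G         E         B
  Initial  0.002328     8.209    0.4578
  Change  -6.2245e-04  0.001245  0.001245
  Equil    0.001706      8.21     0.459
  solve Keq expr → x = 6.2245e-04; check Q = 8327

Direction: forward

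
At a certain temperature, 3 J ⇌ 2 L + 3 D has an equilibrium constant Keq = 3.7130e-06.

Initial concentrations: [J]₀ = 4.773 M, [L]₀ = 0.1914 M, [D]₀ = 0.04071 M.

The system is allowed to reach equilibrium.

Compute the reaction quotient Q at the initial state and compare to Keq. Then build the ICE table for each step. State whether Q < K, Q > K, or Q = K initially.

Q₀ = 2.2731e-08; Q < K (proceeds forward)

Q₀ = 2.2731e-08 vs Keq = 3.7130e-06 ⇒ Q<K, forward
Step 1:
                  J         L         D
  I           4.773    0.1914   0.04071
  C         -0.1285   0.08567    0.1285
  E           4.644    0.2771    0.1692
  solve Keq expr → x = 0.04284; check Q = 3.7130e-06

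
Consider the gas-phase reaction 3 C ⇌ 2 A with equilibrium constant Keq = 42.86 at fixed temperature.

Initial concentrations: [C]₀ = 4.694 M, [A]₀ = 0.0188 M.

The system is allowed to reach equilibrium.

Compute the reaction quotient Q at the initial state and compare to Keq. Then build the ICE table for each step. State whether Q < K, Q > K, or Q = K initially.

Q₀ = 3.4173e-06; Q < K (proceeds forward)

Q₀ = 3.4173e-06 vs Keq = 42.86 ⇒ Q<K, forward
Step 1:
                   C          A
  I            4.694     0.0188
  C            -4.13      2.753
  E           0.5639      2.772
  solve Keq expr → x = 1.377; check Q = 42.86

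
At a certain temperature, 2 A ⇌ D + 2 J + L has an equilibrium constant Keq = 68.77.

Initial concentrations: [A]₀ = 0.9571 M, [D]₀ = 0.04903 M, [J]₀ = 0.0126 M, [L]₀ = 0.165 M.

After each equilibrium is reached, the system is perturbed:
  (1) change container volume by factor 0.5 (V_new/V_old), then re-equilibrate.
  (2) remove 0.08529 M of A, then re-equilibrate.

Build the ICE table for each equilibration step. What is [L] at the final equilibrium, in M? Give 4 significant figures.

Q₀ = 1.4021e-06 vs Keq = 68.77 ⇒ Q<K, forward
Step 1:
                   A          D          J          L
  I           0.9571    0.04903     0.0126      0.165
  C          -0.8966     0.4483     0.8966     0.4483
  E          0.06055     0.4973     0.9092     0.6133
  solve Keq expr → x = 0.4483; check Q = 68.77
Then change container volume by factor 0.5 (V_new/V_old).
Step 2:
                   A          D          J          L
  I           0.1211     0.9946      1.818      1.227
  C          0.09785   -0.04892   -0.09785   -0.04892
  E           0.2189     0.9457       1.72      1.178
  solve Keq expr → x = -0.04892; check Q = 68.77
Then remove 0.08529 M of A.
Step 3:
                   A          D          J          L
  I           0.1336     0.9457       1.72      1.178
  C          0.06949   -0.03474   -0.06949   -0.03474
  E           0.2031     0.9109      1.651      1.143
  solve Keq expr → x = -0.03474; check Q = 68.77

[L]_eq = 1.143 M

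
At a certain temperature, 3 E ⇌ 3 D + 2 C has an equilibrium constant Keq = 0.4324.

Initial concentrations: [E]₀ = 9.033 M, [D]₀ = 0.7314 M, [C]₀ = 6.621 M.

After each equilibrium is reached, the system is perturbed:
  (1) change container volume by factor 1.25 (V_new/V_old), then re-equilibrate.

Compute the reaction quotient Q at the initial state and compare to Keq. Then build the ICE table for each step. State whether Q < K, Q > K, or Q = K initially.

Q₀ = 0.02327 vs Keq = 0.4324 ⇒ Q<K, forward
Step 1:
                    E           D           C
  Initial       9.033      0.7314       6.621
  Change      -0.9113      0.9113      0.6076
  Equil         8.122       1.643       7.229
  solve Keq expr → x = 0.3038; check Q = 0.4324
Then change container volume by factor 1.25 (V_new/V_old).
Step 2:
                    E           D           C
  Initial       6.497       1.314       5.783
  Change      -0.1564      0.1564      0.1043
  Equil         6.341       1.471       5.887
  solve Keq expr → x = 0.05215; check Q = 0.4324

Q₀ = 0.02327; Q < K (proceeds forward)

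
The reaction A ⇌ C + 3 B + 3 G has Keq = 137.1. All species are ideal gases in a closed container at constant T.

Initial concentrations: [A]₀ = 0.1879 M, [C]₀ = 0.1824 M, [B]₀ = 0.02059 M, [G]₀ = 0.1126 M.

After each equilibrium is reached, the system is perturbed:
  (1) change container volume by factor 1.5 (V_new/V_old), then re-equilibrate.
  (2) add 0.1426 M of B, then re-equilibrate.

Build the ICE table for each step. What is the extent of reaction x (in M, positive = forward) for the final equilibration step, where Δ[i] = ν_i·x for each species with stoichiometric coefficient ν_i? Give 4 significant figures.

Q₀ = 1.2097e-08 vs Keq = 137.1 ⇒ Q<K, forward
Step 1:
                    A           C           B           G
  I            0.1879      0.1824     0.02059      0.1126
  C           -0.1877      0.1877      0.5632      0.5632
  E        1.6579e-04      0.3701      0.5838      0.6758
  solve Keq expr → x = 0.1877; check Q = 137.1
Then change container volume by factor 1.5 (V_new/V_old).
Step 2:
                    A           C           B           G
  I        1.1053e-04      0.2468      0.3892      0.4505
  C       -1.0078e-04  1.0078e-04  3.0233e-04  3.0233e-04
  E        9.7495e-06      0.2469      0.3895      0.4508
  solve Keq expr → x = 1.0078e-04; check Q = 137.1
Then add 0.1426 M of B.
Step 3:
                    A           C           B           G
  I        9.7495e-06      0.2469      0.5321      0.4508
  C        1.5092e-05 -1.5092e-05 -4.5275e-05 -4.5275e-05
  E        2.4841e-05      0.2468      0.5321      0.4508
  solve Keq expr → x = -1.5092e-05; check Q = 137.1

x = -1.5092e-05 M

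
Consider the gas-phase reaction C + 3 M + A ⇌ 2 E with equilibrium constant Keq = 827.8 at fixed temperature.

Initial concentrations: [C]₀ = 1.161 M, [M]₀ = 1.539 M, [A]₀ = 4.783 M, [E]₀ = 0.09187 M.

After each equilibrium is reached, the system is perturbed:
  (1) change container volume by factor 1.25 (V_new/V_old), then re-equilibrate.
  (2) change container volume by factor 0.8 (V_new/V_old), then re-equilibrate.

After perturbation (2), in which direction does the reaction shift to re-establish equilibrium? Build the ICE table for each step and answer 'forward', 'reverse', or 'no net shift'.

Q₀ = 4.1696e-04 vs Keq = 827.8 ⇒ Q<K, forward
Step 1:
                  C         M         A         E
  I           1.161     1.539     4.783   0.09187
  C          -0.487    -1.461    -0.487     0.974
  E           0.674   0.07797     4.296     1.066
  solve Keq expr → x = 0.487; check Q = 827.8
Then change container volume by factor 1.25 (V_new/V_old).
Step 2:
                  C         M         A         E
  I          0.5392   0.06238     3.437    0.8527
  C        0.004908   0.01472  0.004908 -0.009816
  E          0.5441    0.0771     3.442    0.8429
  solve Keq expr → x = -0.004908; check Q = 827.8
Then change container volume by factor 0.8 (V_new/V_old).
Step 3:
                  C         M         A         E
  I          0.6801   0.09638     4.302     1.054
  C       -0.006135  -0.01841 -0.006135   0.01227
  E           0.674   0.07797     4.296     1.066
  solve Keq expr → x = 0.006135; check Q = 827.8

Direction: forward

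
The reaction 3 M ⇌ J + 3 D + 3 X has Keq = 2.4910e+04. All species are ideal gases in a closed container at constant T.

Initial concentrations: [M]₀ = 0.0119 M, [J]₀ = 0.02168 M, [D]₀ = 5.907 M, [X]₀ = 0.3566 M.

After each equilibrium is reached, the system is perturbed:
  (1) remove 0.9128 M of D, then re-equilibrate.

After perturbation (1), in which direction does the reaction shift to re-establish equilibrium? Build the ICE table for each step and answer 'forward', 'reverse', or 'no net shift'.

Direction: forward

Q₀ = 1.2024e+05 vs Keq = 2.4910e+04 ⇒ Q>K, reverse
Step 1:
                    M           J           D           X
  init         0.0119     0.02168       5.907      0.3566
  Δ          0.007051    -0.00235   -0.007051   -0.007051
  eq          0.01895     0.01933         5.9      0.3495
  solve Keq expr → x = -0.00235; check Q = 2.4910e+04
Then remove 0.9128 M of D.
Step 2:
                    M           J           D           X
  init        0.01895     0.01933       4.987      0.3495
  Δ         -0.002571  8.5691e-04    0.002571    0.002571
  eq          0.01638     0.02019        4.99      0.3521
  solve Keq expr → x = 8.5691e-04; check Q = 2.4910e+04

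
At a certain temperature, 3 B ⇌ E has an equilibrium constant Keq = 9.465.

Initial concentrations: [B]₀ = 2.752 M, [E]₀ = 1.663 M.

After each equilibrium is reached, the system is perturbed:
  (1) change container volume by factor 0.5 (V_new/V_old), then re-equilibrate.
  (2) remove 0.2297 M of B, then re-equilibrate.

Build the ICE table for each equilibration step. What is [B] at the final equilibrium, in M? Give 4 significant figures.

[B]_eq = 0.7984 M

Q₀ = 0.07979 vs Keq = 9.465 ⇒ Q<K, forward
Step 1:
                  B         E
  Initial     2.752     1.663
  Change     -2.122    0.7072
  Equil      0.6303      2.37
  solve Keq expr → x = 0.7072; check Q = 9.465
Then change container volume by factor 0.5 (V_new/V_old).
Step 2:
                  B         E
  Initial     1.261      4.74
  Change     -0.458    0.1527
  Equil      0.8026     4.893
  solve Keq expr → x = 0.1527; check Q = 9.465
Then remove 0.2297 M of B.
Step 3:
                  B         E
  Initial    0.5729     4.893
  Change     0.2256  -0.07519
  Equil      0.7984     4.818
  solve Keq expr → x = -0.07519; check Q = 9.465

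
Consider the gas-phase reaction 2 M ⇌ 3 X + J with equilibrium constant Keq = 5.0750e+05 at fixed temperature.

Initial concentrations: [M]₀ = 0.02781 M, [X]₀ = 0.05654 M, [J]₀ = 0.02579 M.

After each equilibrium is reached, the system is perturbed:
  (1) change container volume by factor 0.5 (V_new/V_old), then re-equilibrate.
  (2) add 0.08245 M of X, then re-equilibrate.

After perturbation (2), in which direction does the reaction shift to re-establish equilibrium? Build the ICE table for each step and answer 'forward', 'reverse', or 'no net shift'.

Q₀ = 0.006027 vs Keq = 5.0750e+05 ⇒ Q<K, forward
Step 1:
                   M          X          J
  Initial    0.02781    0.05654    0.02579
  Change     -0.0278     0.0417     0.0139
  Equil   8.6114e-06    0.09824    0.03969
  solve Keq expr → x = 0.0139; check Q = 5.0750e+05
Then change container volume by factor 0.5 (V_new/V_old).
Step 2:
                   M          X          J
  Initial 1.7223e-05     0.1965    0.07938
  Change  1.7214e-05 -2.5821e-05 -8.6070e-06
  Equil   3.4437e-05     0.1965    0.07937
  solve Keq expr → x = -8.6070e-06; check Q = 5.0750e+05
Then add 0.08245 M of X.
Step 3:
                   M          X          J
  Initial 3.4437e-05     0.2789    0.07937
  Change  2.3799e-05 -3.5699e-05 -1.1900e-05
  Equil   5.8236e-05     0.2789    0.07936
  solve Keq expr → x = -1.1900e-05; check Q = 5.0750e+05

Direction: reverse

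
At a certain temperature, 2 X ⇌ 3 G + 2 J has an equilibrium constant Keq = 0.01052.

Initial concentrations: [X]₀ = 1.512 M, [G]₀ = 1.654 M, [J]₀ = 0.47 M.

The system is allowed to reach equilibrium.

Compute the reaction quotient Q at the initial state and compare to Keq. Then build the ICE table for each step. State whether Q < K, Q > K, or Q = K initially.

Q₀ = 0.4372; Q > K (proceeds reverse)

Q₀ = 0.4372 vs Keq = 0.01052 ⇒ Q>K, reverse
Step 1:
                    X           G           J
  I             1.512       1.654        0.47
  C            0.3217     -0.4825     -0.3217
  E             1.834       1.171      0.1483
  solve Keq expr → x = -0.1608; check Q = 0.01052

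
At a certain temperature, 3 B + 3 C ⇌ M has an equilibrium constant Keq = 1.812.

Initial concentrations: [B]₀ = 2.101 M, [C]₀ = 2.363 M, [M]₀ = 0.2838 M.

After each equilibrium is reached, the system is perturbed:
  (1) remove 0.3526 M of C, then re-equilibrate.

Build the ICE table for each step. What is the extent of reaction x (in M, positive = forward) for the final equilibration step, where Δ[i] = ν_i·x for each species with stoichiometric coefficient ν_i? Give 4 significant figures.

Q₀ = 0.002319 vs Keq = 1.812 ⇒ Q<K, forward
Step 1:
                   B          C          M
  I            2.101      2.363     0.2838
  C           -1.361     -1.361     0.4537
  E           0.7398      1.002     0.7375
  solve Keq expr → x = 0.4537; check Q = 1.812
Then remove 0.3526 M of C.
Step 2:
                   B          C          M
  I           0.7398     0.6492     0.7375
  C           0.1571     0.1571   -0.05236
  E           0.8969     0.8063     0.6852
  solve Keq expr → x = -0.05236; check Q = 1.812

x = -0.05236 M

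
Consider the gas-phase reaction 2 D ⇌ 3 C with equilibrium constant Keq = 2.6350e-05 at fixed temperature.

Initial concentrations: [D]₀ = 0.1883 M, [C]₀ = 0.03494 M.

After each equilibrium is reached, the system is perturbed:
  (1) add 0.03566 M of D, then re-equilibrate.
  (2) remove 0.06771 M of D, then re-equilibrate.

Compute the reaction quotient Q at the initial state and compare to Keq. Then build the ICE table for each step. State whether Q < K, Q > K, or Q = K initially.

Q₀ = 0.001203; Q > K (proceeds reverse)

Q₀ = 0.001203 vs Keq = 2.6350e-05 ⇒ Q>K, reverse
Step 1:
                  D         C
  Initial    0.1883   0.03494
  Change     0.0164   -0.0246
  Equil      0.2047   0.01034
  solve Keq expr → x = -0.008201; check Q = 2.6350e-05
Then add 0.03566 M of D.
Step 2:
                  D         C
  Initial    0.2404   0.01034
  Change  -7.6241e-04  0.001144
  Equil      0.2396   0.01148
  solve Keq expr → x = 3.8121e-04; check Q = 2.6350e-05
Then remove 0.06771 M of D.
Step 3:
                  D         C
  Initial    0.1719   0.01148
  Change   0.001485 -0.002227
  Equil      0.1734  0.009252
  solve Keq expr → x = -7.4235e-04; check Q = 2.6350e-05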